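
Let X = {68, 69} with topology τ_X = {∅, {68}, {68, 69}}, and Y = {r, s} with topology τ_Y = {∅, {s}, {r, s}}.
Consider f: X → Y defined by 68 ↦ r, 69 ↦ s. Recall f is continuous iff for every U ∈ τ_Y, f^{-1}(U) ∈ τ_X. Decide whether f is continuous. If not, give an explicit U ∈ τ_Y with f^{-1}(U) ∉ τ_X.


f is NOT continuous.

Compute f^{-1}(U) for each U ∈ τ_Y:
  U = ∅: f^{-1}(U) = ∅ ∈ τ_X ✓.
  U = {s}: f^{-1}(U) = {69} ∉ τ_X ✗.
  U = {r, s}: f^{-1}(U) = {68, 69} ∈ τ_X ✓.
Found U = {s} with f^{-1}(U) = {69} not in τ_X. Therefore f is NOT continuous.


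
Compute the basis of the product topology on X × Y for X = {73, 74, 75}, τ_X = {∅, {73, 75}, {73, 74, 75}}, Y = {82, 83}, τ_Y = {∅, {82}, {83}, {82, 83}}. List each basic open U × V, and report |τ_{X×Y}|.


Basis B = {∅ × ∅, {73, 75} × {82}, {73, 75} × {83}, {73, 74, 75} × {82}, {73, 74, 75} × {83}, {73, 75} × {82, 83}, {73, 74, 75} × {82, 83}}; |τ_{X×Y}| = 9.

Enumerate products U × V with U ∈ τ_X, V ∈ τ_Y (deduplicated):
  ∅ × ∅ = {} (∅)
  {73, 75} × {82} = {(73,82), (75,82)}
  {73, 75} × {83} = {(73,83), (75,83)}
  {73, 74, 75} × {82} = {(73,82), (74,82), (75,82)}
  {73, 74, 75} × {83} = {(73,83), (74,83), (75,83)}
  {73, 75} × {82, 83} = {(73,82), (73,83), (75,82), (75,83)}
  {73, 74, 75} × {82, 83} = {(73,82), (73,83), (74,82), (74,83), (75,82), (75,83)}
These 7 distinct sets form the basis B.
Close under arbitrary unions to get τ_{X×Y}; counting gives |τ_{X×Y}| = 9.


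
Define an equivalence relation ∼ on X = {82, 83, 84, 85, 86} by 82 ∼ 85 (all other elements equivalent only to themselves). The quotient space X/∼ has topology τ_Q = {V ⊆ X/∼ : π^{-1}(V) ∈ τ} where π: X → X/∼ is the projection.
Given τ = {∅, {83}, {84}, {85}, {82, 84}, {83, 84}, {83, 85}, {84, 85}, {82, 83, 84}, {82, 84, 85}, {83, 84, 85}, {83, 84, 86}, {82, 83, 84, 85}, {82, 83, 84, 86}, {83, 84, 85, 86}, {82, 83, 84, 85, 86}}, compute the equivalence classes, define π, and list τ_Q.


X/∼ = {[82=85], [83], [84], [86]}; |τ_Q| = 8.

Equivalence classes: [82=85], [83], [84], [86].
Quotient map π: X → X/∼ sends 82 ↦ [82=85], 83 ↦ [83], 84 ↦ [84], 85 ↦ [82=85], 86 ↦ [86].
For each subset V ⊆ X/∼, compute π^{-1}(V) ⊆ X and check whether π^{-1}(V) ∈ τ. V is open in τ_Q iff π^{-1}(V) ∈ τ.
  V = {}: π^{-1}(V) = ∅ ∈ τ ✓.
  V = {[82=85]}: π^{-1}(V) = {82, 85} ∉ τ ✗.
  V = {[83]}: π^{-1}(V) = {83} ∈ τ ✓.
  V = {[82=85], [83]}: π^{-1}(V) = {82, 83, 85} ∉ τ ✗.
  V = {[84]}: π^{-1}(V) = {84} ∈ τ ✓.
  V = {[82=85], [84]}: π^{-1}(V) = {82, 84, 85} ∈ τ ✓.
  V = {[83], [84]}: π^{-1}(V) = {83, 84} ∈ τ ✓.
  V = {[82=85], [83], [84]}: π^{-1}(V) = {82, 83, 84, 85} ∈ τ ✓.
  V = {[86]}: π^{-1}(V) = {86} ∉ τ ✗.
  V = {[82=85], [86]}: π^{-1}(V) = {82, 85, 86} ∉ τ ✗.
  V = {[83], [86]}: π^{-1}(V) = {83, 86} ∉ τ ✗.
  V = {[82=85], [83], [86]}: π^{-1}(V) = {82, 83, 85, 86} ∉ τ ✗.
  V = {[84], [86]}: π^{-1}(V) = {84, 86} ∉ τ ✗.
  V = {[82=85], [84], [86]}: π^{-1}(V) = {82, 84, 85, 86} ∉ τ ✗.
  V = {[83], [84], [86]}: π^{-1}(V) = {83, 84, 86} ∈ τ ✓.
  V = {[82=85], [83], [84], [86]}: π^{-1}(V) = {82, 83, 84, 85, 86} ∈ τ ✓.
Open sets in the quotient: τ_Q = {{}, {[83]}, {[84]}, {[82=85], [84]}, {[83], [84]}, {[82=85], [83], [84]}, {[83], [84], [86]}, {[82=85], [83], [84], [86]}} (8 elements).


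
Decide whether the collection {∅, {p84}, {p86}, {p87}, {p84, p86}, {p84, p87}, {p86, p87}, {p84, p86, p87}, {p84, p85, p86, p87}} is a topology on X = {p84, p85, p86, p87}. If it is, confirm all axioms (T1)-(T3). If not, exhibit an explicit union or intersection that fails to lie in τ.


τ IS a topology on X.

Axiom (T1): ∅ ∈ τ? Yes; X ∈ τ? Yes.
Axiom (T2/T3): check pairwise unions and intersections of members of τ.
All pairwise intersections and unions checked — each lies in τ. Therefore τ satisfies (T1), (T2), (T3): it IS a topology on X.


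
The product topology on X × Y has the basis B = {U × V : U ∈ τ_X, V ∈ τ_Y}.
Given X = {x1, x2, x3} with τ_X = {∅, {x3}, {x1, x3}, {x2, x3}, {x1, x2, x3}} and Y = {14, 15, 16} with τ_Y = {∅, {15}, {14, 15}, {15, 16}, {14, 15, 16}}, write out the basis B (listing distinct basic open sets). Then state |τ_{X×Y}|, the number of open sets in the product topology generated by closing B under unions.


Basis B = {∅ × ∅, {x3} × {15}, {x1, x3} × {15}, {x2, x3} × {15}, {x3} × {14, 15}, {x3} × {15, 16}, {x1, x2, x3} × {15}, {x3} × {14, 15, 16}, {x1, x3} × {14, 15}, {x1, x3} × {15, 16}, {x2, x3} × {14, 15}, {x2, x3} × {15, 16}, {x1, x3} × {14, 15, 16}, {x1, x2, x3} × {14, 15}, {x1, x2, x3} × {15, 16}, {x2, x3} × {14, 15, 16}, {x1, x2, x3} × {14, 15, 16}}; |τ_{X×Y}| = 48.

Enumerate products U × V with U ∈ τ_X, V ∈ τ_Y (deduplicated):
  ∅ × ∅ = {} (∅)
  {x3} × {15} = {(x3,15)}
  {x1, x3} × {15} = {(x1,15), (x3,15)}
  {x2, x3} × {15} = {(x2,15), (x3,15)}
  {x3} × {14, 15} = {(x3,14), (x3,15)}
  {x3} × {15, 16} = {(x3,15), (x3,16)}
  {x1, x2, x3} × {15} = {(x1,15), (x2,15), (x3,15)}
  {x3} × {14, 15, 16} = {(x3,14), (x3,15), (x3,16)}
  {x1, x3} × {14, 15} = {(x1,14), (x1,15), (x3,14), (x3,15)}
  {x1, x3} × {15, 16} = {(x1,15), (x1,16), (x3,15), (x3,16)}
  {x2, x3} × {14, 15} = {(x2,14), (x2,15), (x3,14), (x3,15)}
  {x2, x3} × {15, 16} = {(x2,15), (x2,16), (x3,15), (x3,16)}
  {x1, x3} × {14, 15, 16} = {(x1,14), (x1,15), (x1,16), (x3,14), (x3,15), (x3,16)}
  {x1, x2, x3} × {14, 15} = {(x1,14), (x1,15), (x2,14), (x2,15), (x3,14), (x3,15)}
  {x1, x2, x3} × {15, 16} = {(x1,15), (x1,16), (x2,15), (x2,16), (x3,15), (x3,16)}
  {x2, x3} × {14, 15, 16} = {(x2,14), (x2,15), (x2,16), (x3,14), (x3,15), (x3,16)}
  {x1, x2, x3} × {14, 15, 16} = {(x1,14), (x1,15), (x1,16), (x2,14), (x2,15), (x2,16), (x3,14), (x3,15), (x3,16)}
These 17 distinct sets form the basis B.
Close under arbitrary unions to get τ_{X×Y}; counting gives |τ_{X×Y}| = 48.


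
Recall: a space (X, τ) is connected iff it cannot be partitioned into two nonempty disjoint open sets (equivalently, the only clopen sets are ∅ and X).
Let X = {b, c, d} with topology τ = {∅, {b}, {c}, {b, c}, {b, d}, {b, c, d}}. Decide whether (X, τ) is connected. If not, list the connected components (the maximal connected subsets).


(X, τ) is disconnected; components = [{c}, {b, d}].

Find clopen sets (U ∈ τ with X ∖ U ∈ τ):
  U = ∅, X ∖ U = {b, c, d} — both open, so U is clopen.
  U = {c}, X ∖ U = {b, d} — both open, so U is clopen.
  U = {b, d}, X ∖ U = {c} — both open, so U is clopen.
  U = {b, c, d}, X ∖ U = ∅ — both open, so U is clopen.
Nontrivial clopen(s) exist: e.g. {c}. So (X, τ) is disconnected.
Compute connected components by grouping points that agree on all clopens:
  component: {c}
  component: {b, d}


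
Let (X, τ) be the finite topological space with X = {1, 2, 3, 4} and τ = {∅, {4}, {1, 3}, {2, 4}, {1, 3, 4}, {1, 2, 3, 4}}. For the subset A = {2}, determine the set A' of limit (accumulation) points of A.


A' = ∅

For each x ∈ X, list the open sets U ∈ τ with x ∈ U, then check whether U ∩ (A ∖ {x}) ≠ ∅ for every such U.
  x = 1: open {1, 3} ∋ x has {1, 3} ∩ (A ∖ {1}) = ∅, so x is NOT a limit point.
  x = 2: open {2, 4} ∋ x has {2, 4} ∩ (A ∖ {2}) = ∅, so x is NOT a limit point.
  x = 3: open {1, 3} ∋ x has {1, 3} ∩ (A ∖ {3}) = ∅, so x is NOT a limit point.
  x = 4: open {4} ∋ x has {4} ∩ (A ∖ {4}) = ∅, so x is NOT a limit point.
Collecting: A' = ∅.


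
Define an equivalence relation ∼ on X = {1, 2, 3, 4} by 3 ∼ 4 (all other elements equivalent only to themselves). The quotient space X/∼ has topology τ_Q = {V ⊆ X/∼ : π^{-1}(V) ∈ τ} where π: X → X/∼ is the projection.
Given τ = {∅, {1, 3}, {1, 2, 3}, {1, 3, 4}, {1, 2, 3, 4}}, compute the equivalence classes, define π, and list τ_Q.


X/∼ = {[1], [2], [3=4]}; |τ_Q| = 3.

Equivalence classes: [1], [2], [3=4].
Quotient map π: X → X/∼ sends 1 ↦ [1], 2 ↦ [2], 3 ↦ [3=4], 4 ↦ [3=4].
For each subset V ⊆ X/∼, compute π^{-1}(V) ⊆ X and check whether π^{-1}(V) ∈ τ. V is open in τ_Q iff π^{-1}(V) ∈ τ.
  V = {}: π^{-1}(V) = ∅ ∈ τ ✓.
  V = {[1]}: π^{-1}(V) = {1} ∉ τ ✗.
  V = {[2]}: π^{-1}(V) = {2} ∉ τ ✗.
  V = {[1], [2]}: π^{-1}(V) = {1, 2} ∉ τ ✗.
  V = {[3=4]}: π^{-1}(V) = {3, 4} ∉ τ ✗.
  V = {[1], [3=4]}: π^{-1}(V) = {1, 3, 4} ∈ τ ✓.
  V = {[2], [3=4]}: π^{-1}(V) = {2, 3, 4} ∉ τ ✗.
  V = {[1], [2], [3=4]}: π^{-1}(V) = {1, 2, 3, 4} ∈ τ ✓.
Open sets in the quotient: τ_Q = {{}, {[1], [3=4]}, {[1], [2], [3=4]}} (3 elements).


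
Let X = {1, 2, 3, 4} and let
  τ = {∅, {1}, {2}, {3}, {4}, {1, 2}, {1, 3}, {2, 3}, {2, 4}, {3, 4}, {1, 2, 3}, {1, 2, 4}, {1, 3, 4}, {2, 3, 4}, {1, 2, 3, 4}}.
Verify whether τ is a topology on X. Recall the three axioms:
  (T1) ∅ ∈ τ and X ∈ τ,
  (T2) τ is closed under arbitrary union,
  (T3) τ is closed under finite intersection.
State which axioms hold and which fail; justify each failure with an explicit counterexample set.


τ is NOT a topology on X.

Axiom (T1): ∅ ∈ τ? Yes; X ∈ τ? Yes.
Axiom (T2/T3): check pairwise unions and intersections of members of τ.
Counterexample for (T2): {1} ∪ {4} = {1, 4} ∉ τ. Therefore τ is NOT a topology.


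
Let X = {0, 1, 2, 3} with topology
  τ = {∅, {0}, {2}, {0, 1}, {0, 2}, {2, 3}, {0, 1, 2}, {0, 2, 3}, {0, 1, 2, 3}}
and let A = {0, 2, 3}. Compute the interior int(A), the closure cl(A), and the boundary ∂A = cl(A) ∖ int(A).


int(A) = {0, 2, 3}, cl(A) = {0, 1, 2, 3}, ∂A = {1}.

Closed sets in (X, τ) are complements of opens:
  closed(X, τ) = {∅, {1}, {3}, {0, 1}, {1, 3}, {2, 3}, {0, 1, 3}, {1, 2, 3}, {0, 1, 2, 3}}.
int(A) = ⋃ {U ∈ τ : U ⊆ A}. Opens contained in A: ∅, {0}, {2}, {0, 2}, {2, 3}, {0, 2, 3}.
Taking the union of these: int(A) = {0, 2, 3}.
cl(A) = ⋂ {C closed : A ⊆ C}. Closed sets containing A: {0, 1, 2, 3}.
Intersecting these: cl(A) = {0, 1, 2, 3}.
∂A = cl(A) ∖ int(A) = {0, 1, 2, 3} ∖ {0, 2, 3} = {1}.


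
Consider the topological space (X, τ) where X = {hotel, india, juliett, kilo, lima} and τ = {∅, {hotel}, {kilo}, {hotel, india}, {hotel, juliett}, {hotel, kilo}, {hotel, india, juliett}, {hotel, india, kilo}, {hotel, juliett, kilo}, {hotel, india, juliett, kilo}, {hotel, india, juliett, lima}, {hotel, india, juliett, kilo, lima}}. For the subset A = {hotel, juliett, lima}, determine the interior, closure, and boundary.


int(A) = {hotel, juliett}, cl(A) = {hotel, india, juliett, lima}, ∂A = {india, lima}.

Closed sets in (X, τ) are complements of opens:
  closed(X, τ) = {∅, {kilo}, {lima}, {india, lima}, {juliett, lima}, {kilo, lima}, {india, juliett, lima}, {india, kilo, lima}, {juliett, kilo, lima}, {hotel, india, juliett, lima}, {india, juliett, kilo, lima}, {hotel, india, juliett, kilo, lima}}.
int(A) = ⋃ {U ∈ τ : U ⊆ A}. Opens contained in A: ∅, {hotel}, {hotel, juliett}.
Taking the union of these: int(A) = {hotel, juliett}.
cl(A) = ⋂ {C closed : A ⊆ C}. Closed sets containing A: {hotel, india, juliett, lima}, {hotel, india, juliett, kilo, lima}.
Intersecting these: cl(A) = {hotel, india, juliett, lima}.
∂A = cl(A) ∖ int(A) = {hotel, india, juliett, lima} ∖ {hotel, juliett} = {india, lima}.


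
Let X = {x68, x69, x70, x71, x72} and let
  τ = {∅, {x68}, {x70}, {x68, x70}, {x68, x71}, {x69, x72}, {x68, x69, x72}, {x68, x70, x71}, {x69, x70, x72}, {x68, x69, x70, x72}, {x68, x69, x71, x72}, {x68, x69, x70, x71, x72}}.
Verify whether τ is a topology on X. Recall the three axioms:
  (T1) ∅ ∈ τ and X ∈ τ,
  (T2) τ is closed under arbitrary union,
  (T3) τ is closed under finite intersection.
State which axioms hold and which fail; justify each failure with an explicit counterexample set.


τ IS a topology on X.

Axiom (T1): ∅ ∈ τ? Yes; X ∈ τ? Yes.
Axiom (T2/T3): check pairwise unions and intersections of members of τ.
All pairwise intersections and unions checked — each lies in τ. Therefore τ satisfies (T1), (T2), (T3): it IS a topology on X.


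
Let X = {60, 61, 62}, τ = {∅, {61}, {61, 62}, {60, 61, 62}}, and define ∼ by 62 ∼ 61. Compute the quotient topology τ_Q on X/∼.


X/∼ = {[60], [61=62]}; |τ_Q| = 3.

Equivalence classes: [60], [61=62].
Quotient map π: X → X/∼ sends 60 ↦ [60], 61 ↦ [61=62], 62 ↦ [61=62].
For each subset V ⊆ X/∼, compute π^{-1}(V) ⊆ X and check whether π^{-1}(V) ∈ τ. V is open in τ_Q iff π^{-1}(V) ∈ τ.
  V = {}: π^{-1}(V) = ∅ ∈ τ ✓.
  V = {[60]}: π^{-1}(V) = {60} ∉ τ ✗.
  V = {[61=62]}: π^{-1}(V) = {61, 62} ∈ τ ✓.
  V = {[60], [61=62]}: π^{-1}(V) = {60, 61, 62} ∈ τ ✓.
Open sets in the quotient: τ_Q = {{}, {[61=62]}, {[60], [61=62]}} (3 elements).


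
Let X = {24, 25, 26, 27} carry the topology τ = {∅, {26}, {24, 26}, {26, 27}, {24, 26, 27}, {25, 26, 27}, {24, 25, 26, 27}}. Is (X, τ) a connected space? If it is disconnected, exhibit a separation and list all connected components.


(X, τ) is connected.

Find clopen sets (U ∈ τ with X ∖ U ∈ τ):
  U = ∅, X ∖ U = {24, 25, 26, 27} — both open, so U is clopen.
  U = {24, 25, 26, 27}, X ∖ U = ∅ — both open, so U is clopen.
Only trivial clopens (∅ and X) exist, so (X, τ) is connected.
Compute connected components by grouping points that agree on all clopens:
  component: {24, 25, 26, 27}


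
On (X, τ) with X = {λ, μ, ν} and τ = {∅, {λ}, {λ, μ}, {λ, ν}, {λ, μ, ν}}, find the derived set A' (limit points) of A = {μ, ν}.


A' = ∅

For each x ∈ X, list the open sets U ∈ τ with x ∈ U, then check whether U ∩ (A ∖ {x}) ≠ ∅ for every such U.
  x = λ: open {λ} ∋ x has {λ} ∩ (A ∖ {λ}) = ∅, so x is NOT a limit point.
  x = μ: open {λ, μ} ∋ x has {λ, μ} ∩ (A ∖ {μ}) = ∅, so x is NOT a limit point.
  x = ν: open {λ, ν} ∋ x has {λ, ν} ∩ (A ∖ {ν}) = ∅, so x is NOT a limit point.
Collecting: A' = ∅.


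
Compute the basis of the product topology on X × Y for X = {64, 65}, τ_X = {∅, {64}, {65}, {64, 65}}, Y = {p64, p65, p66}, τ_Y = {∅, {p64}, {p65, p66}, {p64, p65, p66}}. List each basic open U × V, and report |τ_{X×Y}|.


Basis B = {∅ × ∅, {64} × {p64}, {65} × {p64}, {64, 65} × {p64}, {64} × {p65, p66}, {65} × {p65, p66}, {64} × {p64, p65, p66}, {65} × {p64, p65, p66}, {64, 65} × {p65, p66}, {64, 65} × {p64, p65, p66}}; |τ_{X×Y}| = 16.

Enumerate products U × V with U ∈ τ_X, V ∈ τ_Y (deduplicated):
  ∅ × ∅ = {} (∅)
  {64} × {p64} = {(64,p64)}
  {65} × {p64} = {(65,p64)}
  {64, 65} × {p64} = {(64,p64), (65,p64)}
  {64} × {p65, p66} = {(64,p65), (64,p66)}
  {65} × {p65, p66} = {(65,p65), (65,p66)}
  {64} × {p64, p65, p66} = {(64,p64), (64,p65), (64,p66)}
  {65} × {p64, p65, p66} = {(65,p64), (65,p65), (65,p66)}
  {64, 65} × {p65, p66} = {(64,p65), (64,p66), (65,p65), (65,p66)}
  {64, 65} × {p64, p65, p66} = {(64,p64), (64,p65), (64,p66), (65,p64), (65,p65), (65,p66)}
These 10 distinct sets form the basis B.
Close under arbitrary unions to get τ_{X×Y}; counting gives |τ_{X×Y}| = 16.


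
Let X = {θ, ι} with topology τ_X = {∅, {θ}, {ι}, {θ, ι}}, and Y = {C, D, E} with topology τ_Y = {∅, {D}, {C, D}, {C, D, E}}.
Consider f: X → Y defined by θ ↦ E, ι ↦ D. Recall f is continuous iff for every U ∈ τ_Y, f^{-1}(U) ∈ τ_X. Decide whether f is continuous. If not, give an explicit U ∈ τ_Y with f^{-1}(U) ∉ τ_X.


f IS continuous.

Compute f^{-1}(U) for each U ∈ τ_Y:
  U = ∅: f^{-1}(U) = ∅ ∈ τ_X ✓.
  U = {D}: f^{-1}(U) = {ι} ∈ τ_X ✓.
  U = {C, D}: f^{-1}(U) = {ι} ∈ τ_X ✓.
  U = {C, D, E}: f^{-1}(U) = {θ, ι} ∈ τ_X ✓.
Every preimage lies in τ_X, so f IS continuous.


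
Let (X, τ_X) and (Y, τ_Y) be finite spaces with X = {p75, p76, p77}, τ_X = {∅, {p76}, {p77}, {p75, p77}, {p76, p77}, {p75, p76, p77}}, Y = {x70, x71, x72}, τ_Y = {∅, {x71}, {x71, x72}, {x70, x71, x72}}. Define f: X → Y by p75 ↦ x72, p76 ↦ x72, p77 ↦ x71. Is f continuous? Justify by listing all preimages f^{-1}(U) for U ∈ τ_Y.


f IS continuous.

Compute f^{-1}(U) for each U ∈ τ_Y:
  U = ∅: f^{-1}(U) = ∅ ∈ τ_X ✓.
  U = {x71}: f^{-1}(U) = {p77} ∈ τ_X ✓.
  U = {x71, x72}: f^{-1}(U) = {p75, p76, p77} ∈ τ_X ✓.
  U = {x70, x71, x72}: f^{-1}(U) = {p75, p76, p77} ∈ τ_X ✓.
Every preimage lies in τ_X, so f IS continuous.


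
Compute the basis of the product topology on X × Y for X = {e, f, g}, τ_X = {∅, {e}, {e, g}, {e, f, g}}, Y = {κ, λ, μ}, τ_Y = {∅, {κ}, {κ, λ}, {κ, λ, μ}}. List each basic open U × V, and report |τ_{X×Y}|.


Basis B = {∅ × ∅, {e} × {κ}, {e} × {κ, λ}, {e, g} × {κ}, {e} × {κ, λ, μ}, {e, f, g} × {κ}, {e, g} × {κ, λ}, {e, g} × {κ, λ, μ}, {e, f, g} × {κ, λ}, {e, f, g} × {κ, λ, μ}}; |τ_{X×Y}| = 20.

Enumerate products U × V with U ∈ τ_X, V ∈ τ_Y (deduplicated):
  ∅ × ∅ = {} (∅)
  {e} × {κ} = {(e,κ)}
  {e} × {κ, λ} = {(e,κ), (e,λ)}
  {e, g} × {κ} = {(e,κ), (g,κ)}
  {e} × {κ, λ, μ} = {(e,κ), (e,λ), (e,μ)}
  {e, f, g} × {κ} = {(e,κ), (f,κ), (g,κ)}
  {e, g} × {κ, λ} = {(e,κ), (e,λ), (g,κ), (g,λ)}
  {e, g} × {κ, λ, μ} = {(e,κ), (e,λ), (e,μ), (g,κ), (g,λ), (g,μ)}
  {e, f, g} × {κ, λ} = {(e,κ), (e,λ), (f,κ), (f,λ), (g,κ), (g,λ)}
  {e, f, g} × {κ, λ, μ} = {(e,κ), (e,λ), (e,μ), (f,κ), (f,λ), (f,μ), (g,κ), (g,λ), (g,μ)}
These 10 distinct sets form the basis B.
Close under arbitrary unions to get τ_{X×Y}; counting gives |τ_{X×Y}| = 20.


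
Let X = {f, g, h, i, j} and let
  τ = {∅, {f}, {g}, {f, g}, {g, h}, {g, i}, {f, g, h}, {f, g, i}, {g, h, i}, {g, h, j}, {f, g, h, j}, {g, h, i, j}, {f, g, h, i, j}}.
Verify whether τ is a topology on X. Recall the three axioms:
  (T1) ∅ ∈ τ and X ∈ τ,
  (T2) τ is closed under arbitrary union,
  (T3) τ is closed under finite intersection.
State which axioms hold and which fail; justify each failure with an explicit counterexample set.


τ is NOT a topology on X.

Axiom (T1): ∅ ∈ τ? Yes; X ∈ τ? Yes.
Axiom (T2/T3): check pairwise unions and intersections of members of τ.
Counterexample for (T2): {f} ∪ {g, h, i} = {f, g, h, i} ∉ τ. Therefore τ is NOT a topology.


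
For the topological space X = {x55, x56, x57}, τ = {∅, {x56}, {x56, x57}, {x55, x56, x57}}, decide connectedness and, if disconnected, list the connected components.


(X, τ) is connected.

Find clopen sets (U ∈ τ with X ∖ U ∈ τ):
  U = ∅, X ∖ U = {x55, x56, x57} — both open, so U is clopen.
  U = {x55, x56, x57}, X ∖ U = ∅ — both open, so U is clopen.
Only trivial clopens (∅ and X) exist, so (X, τ) is connected.
Compute connected components by grouping points that agree on all clopens:
  component: {x55, x56, x57}


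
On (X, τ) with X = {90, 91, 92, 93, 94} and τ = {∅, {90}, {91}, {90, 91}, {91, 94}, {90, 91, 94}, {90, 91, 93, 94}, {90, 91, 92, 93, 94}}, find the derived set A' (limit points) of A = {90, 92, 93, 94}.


A' = {92, 93}

For each x ∈ X, list the open sets U ∈ τ with x ∈ U, then check whether U ∩ (A ∖ {x}) ≠ ∅ for every such U.
  x = 90: open {90} ∋ x has {90} ∩ (A ∖ {90}) = ∅, so x is NOT a limit point.
  x = 91: open {91} ∋ x has {91} ∩ (A ∖ {91}) = ∅, so x is NOT a limit point.
  x = 92: opens ∋ x are {90, 91, 92, 93, 94}; each meets A ∖ {92}, so x IS a limit point.
  x = 93: opens ∋ x are {90, 91, 93, 94}, {90, 91, 92, 93, 94}; each meets A ∖ {93}, so x IS a limit point.
  x = 94: open {91, 94} ∋ x has {91, 94} ∩ (A ∖ {94}) = ∅, so x is NOT a limit point.
Collecting: A' = {92, 93}.


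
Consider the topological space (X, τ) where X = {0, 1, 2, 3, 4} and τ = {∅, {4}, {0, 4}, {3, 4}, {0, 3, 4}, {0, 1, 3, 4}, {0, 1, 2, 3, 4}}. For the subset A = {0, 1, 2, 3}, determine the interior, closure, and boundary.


int(A) = ∅, cl(A) = {0, 1, 2, 3}, ∂A = {0, 1, 2, 3}.

Closed sets in (X, τ) are complements of opens:
  closed(X, τ) = {∅, {2}, {1, 2}, {0, 1, 2}, {1, 2, 3}, {0, 1, 2, 3}, {0, 1, 2, 3, 4}}.
int(A) = ⋃ {U ∈ τ : U ⊆ A}. Opens contained in A: ∅.
Taking the union of these: int(A) = ∅.
cl(A) = ⋂ {C closed : A ⊆ C}. Closed sets containing A: {0, 1, 2, 3}, {0, 1, 2, 3, 4}.
Intersecting these: cl(A) = {0, 1, 2, 3}.
∂A = cl(A) ∖ int(A) = {0, 1, 2, 3} ∖ ∅ = {0, 1, 2, 3}.


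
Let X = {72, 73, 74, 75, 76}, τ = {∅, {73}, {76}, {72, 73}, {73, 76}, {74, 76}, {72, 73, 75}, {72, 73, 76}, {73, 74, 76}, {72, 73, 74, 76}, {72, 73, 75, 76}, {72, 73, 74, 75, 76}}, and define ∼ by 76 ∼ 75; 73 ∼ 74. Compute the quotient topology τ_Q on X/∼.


X/∼ = {[72], [73=74], [75=76]}; |τ_Q| = 2.

Equivalence classes: [72], [73=74], [75=76].
Quotient map π: X → X/∼ sends 72 ↦ [72], 73 ↦ [73=74], 74 ↦ [73=74], 75 ↦ [75=76], 76 ↦ [75=76].
For each subset V ⊆ X/∼, compute π^{-1}(V) ⊆ X and check whether π^{-1}(V) ∈ τ. V is open in τ_Q iff π^{-1}(V) ∈ τ.
  V = {}: π^{-1}(V) = ∅ ∈ τ ✓.
  V = {[72]}: π^{-1}(V) = {72} ∉ τ ✗.
  V = {[73=74]}: π^{-1}(V) = {73, 74} ∉ τ ✗.
  V = {[72], [73=74]}: π^{-1}(V) = {72, 73, 74} ∉ τ ✗.
  V = {[75=76]}: π^{-1}(V) = {75, 76} ∉ τ ✗.
  V = {[72], [75=76]}: π^{-1}(V) = {72, 75, 76} ∉ τ ✗.
  V = {[73=74], [75=76]}: π^{-1}(V) = {73, 74, 75, 76} ∉ τ ✗.
  V = {[72], [73=74], [75=76]}: π^{-1}(V) = {72, 73, 74, 75, 76} ∈ τ ✓.
Open sets in the quotient: τ_Q = {{}, {[72], [73=74], [75=76]}} (2 elements).


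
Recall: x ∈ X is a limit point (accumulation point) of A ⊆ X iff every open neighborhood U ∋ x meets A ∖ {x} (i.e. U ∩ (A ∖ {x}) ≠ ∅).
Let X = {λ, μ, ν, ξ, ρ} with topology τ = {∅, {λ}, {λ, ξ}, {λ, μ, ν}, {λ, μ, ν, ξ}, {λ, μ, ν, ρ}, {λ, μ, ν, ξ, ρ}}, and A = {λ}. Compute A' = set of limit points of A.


A' = {μ, ν, ξ, ρ}

For each x ∈ X, list the open sets U ∈ τ with x ∈ U, then check whether U ∩ (A ∖ {x}) ≠ ∅ for every such U.
  x = λ: open {λ} ∋ x has {λ} ∩ (A ∖ {λ}) = ∅, so x is NOT a limit point.
  x = μ: opens ∋ x are {λ, μ, ν}, {λ, μ, ν, ξ}, {λ, μ, ν, ρ}, {λ, μ, ν, ξ, ρ}; each meets A ∖ {μ}, so x IS a limit point.
  x = ν: opens ∋ x are {λ, μ, ν}, {λ, μ, ν, ξ}, {λ, μ, ν, ρ}, {λ, μ, ν, ξ, ρ}; each meets A ∖ {ν}, so x IS a limit point.
  x = ξ: opens ∋ x are {λ, ξ}, {λ, μ, ν, ξ}, {λ, μ, ν, ξ, ρ}; each meets A ∖ {ξ}, so x IS a limit point.
  x = ρ: opens ∋ x are {λ, μ, ν, ρ}, {λ, μ, ν, ξ, ρ}; each meets A ∖ {ρ}, so x IS a limit point.
Collecting: A' = {μ, ν, ξ, ρ}.


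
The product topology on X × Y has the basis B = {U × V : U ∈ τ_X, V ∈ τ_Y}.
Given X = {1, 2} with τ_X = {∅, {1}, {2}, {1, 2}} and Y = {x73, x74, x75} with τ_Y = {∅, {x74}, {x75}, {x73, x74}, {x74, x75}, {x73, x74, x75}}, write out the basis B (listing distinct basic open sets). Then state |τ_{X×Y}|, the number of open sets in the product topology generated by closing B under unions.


Basis B = {∅ × ∅, {1} × {x74}, {1} × {x75}, {2} × {x74}, {2} × {x75}, {1} × {x73, x74}, {1} × {x74, x75}, {1, 2} × {x74}, {1, 2} × {x75}, {2} × {x73, x74}, {2} × {x74, x75}, {1} × {x73, x74, x75}, {2} × {x73, x74, x75}, {1, 2} × {x73, x74}, {1, 2} × {x74, x75}, {1, 2} × {x73, x74, x75}}; |τ_{X×Y}| = 36.

Enumerate products U × V with U ∈ τ_X, V ∈ τ_Y (deduplicated):
  ∅ × ∅ = {} (∅)
  {1} × {x74} = {(1,x74)}
  {1} × {x75} = {(1,x75)}
  {2} × {x74} = {(2,x74)}
  {2} × {x75} = {(2,x75)}
  {1} × {x73, x74} = {(1,x73), (1,x74)}
  {1} × {x74, x75} = {(1,x74), (1,x75)}
  {1, 2} × {x74} = {(1,x74), (2,x74)}
  {1, 2} × {x75} = {(1,x75), (2,x75)}
  {2} × {x73, x74} = {(2,x73), (2,x74)}
  {2} × {x74, x75} = {(2,x74), (2,x75)}
  {1} × {x73, x74, x75} = {(1,x73), (1,x74), (1,x75)}
  {2} × {x73, x74, x75} = {(2,x73), (2,x74), (2,x75)}
  {1, 2} × {x73, x74} = {(1,x73), (1,x74), (2,x73), (2,x74)}
  {1, 2} × {x74, x75} = {(1,x74), (1,x75), (2,x74), (2,x75)}
  {1, 2} × {x73, x74, x75} = {(1,x73), (1,x74), (1,x75), (2,x73), (2,x74), (2,x75)}
These 16 distinct sets form the basis B.
Close under arbitrary unions to get τ_{X×Y}; counting gives |τ_{X×Y}| = 36.


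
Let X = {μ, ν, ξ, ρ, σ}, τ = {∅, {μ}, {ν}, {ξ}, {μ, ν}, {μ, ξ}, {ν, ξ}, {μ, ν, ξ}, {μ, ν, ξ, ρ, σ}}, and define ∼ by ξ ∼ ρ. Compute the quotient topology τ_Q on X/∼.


X/∼ = {[μ], [ν], [ξ=ρ], [σ]}; |τ_Q| = 5.

Equivalence classes: [μ], [ν], [ξ=ρ], [σ].
Quotient map π: X → X/∼ sends μ ↦ [μ], ν ↦ [ν], ξ ↦ [ξ=ρ], ρ ↦ [ξ=ρ], σ ↦ [σ].
For each subset V ⊆ X/∼, compute π^{-1}(V) ⊆ X and check whether π^{-1}(V) ∈ τ. V is open in τ_Q iff π^{-1}(V) ∈ τ.
  V = {}: π^{-1}(V) = ∅ ∈ τ ✓.
  V = {[μ]}: π^{-1}(V) = {μ} ∈ τ ✓.
  V = {[ν]}: π^{-1}(V) = {ν} ∈ τ ✓.
  V = {[μ], [ν]}: π^{-1}(V) = {μ, ν} ∈ τ ✓.
  V = {[ξ=ρ]}: π^{-1}(V) = {ξ, ρ} ∉ τ ✗.
  V = {[μ], [ξ=ρ]}: π^{-1}(V) = {μ, ξ, ρ} ∉ τ ✗.
  V = {[ν], [ξ=ρ]}: π^{-1}(V) = {ν, ξ, ρ} ∉ τ ✗.
  V = {[μ], [ν], [ξ=ρ]}: π^{-1}(V) = {μ, ν, ξ, ρ} ∉ τ ✗.
  V = {[σ]}: π^{-1}(V) = {σ} ∉ τ ✗.
  V = {[μ], [σ]}: π^{-1}(V) = {μ, σ} ∉ τ ✗.
  V = {[ν], [σ]}: π^{-1}(V) = {ν, σ} ∉ τ ✗.
  V = {[μ], [ν], [σ]}: π^{-1}(V) = {μ, ν, σ} ∉ τ ✗.
  V = {[ξ=ρ], [σ]}: π^{-1}(V) = {ξ, ρ, σ} ∉ τ ✗.
  V = {[μ], [ξ=ρ], [σ]}: π^{-1}(V) = {μ, ξ, ρ, σ} ∉ τ ✗.
  V = {[ν], [ξ=ρ], [σ]}: π^{-1}(V) = {ν, ξ, ρ, σ} ∉ τ ✗.
  V = {[μ], [ν], [ξ=ρ], [σ]}: π^{-1}(V) = {μ, ν, ξ, ρ, σ} ∈ τ ✓.
Open sets in the quotient: τ_Q = {{}, {[μ]}, {[ν]}, {[μ], [ν]}, {[μ], [ν], [ξ=ρ], [σ]}} (5 elements).


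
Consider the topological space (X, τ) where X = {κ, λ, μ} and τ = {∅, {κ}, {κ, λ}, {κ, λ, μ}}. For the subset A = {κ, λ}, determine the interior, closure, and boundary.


int(A) = {κ, λ}, cl(A) = {κ, λ, μ}, ∂A = {μ}.

Closed sets in (X, τ) are complements of opens:
  closed(X, τ) = {∅, {μ}, {λ, μ}, {κ, λ, μ}}.
int(A) = ⋃ {U ∈ τ : U ⊆ A}. Opens contained in A: ∅, {κ}, {κ, λ}.
Taking the union of these: int(A) = {κ, λ}.
cl(A) = ⋂ {C closed : A ⊆ C}. Closed sets containing A: {κ, λ, μ}.
Intersecting these: cl(A) = {κ, λ, μ}.
∂A = cl(A) ∖ int(A) = {κ, λ, μ} ∖ {κ, λ} = {μ}.


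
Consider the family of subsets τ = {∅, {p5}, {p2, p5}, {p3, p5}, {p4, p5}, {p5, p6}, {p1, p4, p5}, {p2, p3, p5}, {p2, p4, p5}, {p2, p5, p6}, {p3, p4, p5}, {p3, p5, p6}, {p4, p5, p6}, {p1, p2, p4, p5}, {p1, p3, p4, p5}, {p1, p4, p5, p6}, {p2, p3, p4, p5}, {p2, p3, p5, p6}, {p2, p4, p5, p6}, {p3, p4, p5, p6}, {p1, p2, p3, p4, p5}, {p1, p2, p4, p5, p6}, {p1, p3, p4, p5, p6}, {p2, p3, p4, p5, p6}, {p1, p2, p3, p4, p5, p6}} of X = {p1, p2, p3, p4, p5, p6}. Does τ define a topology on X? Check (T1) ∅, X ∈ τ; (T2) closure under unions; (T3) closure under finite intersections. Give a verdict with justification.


τ IS a topology on X.

Axiom (T1): ∅ ∈ τ? Yes; X ∈ τ? Yes.
Axiom (T2/T3): check pairwise unions and intersections of members of τ.
All pairwise intersections and unions checked — each lies in τ. Therefore τ satisfies (T1), (T2), (T3): it IS a topology on X.


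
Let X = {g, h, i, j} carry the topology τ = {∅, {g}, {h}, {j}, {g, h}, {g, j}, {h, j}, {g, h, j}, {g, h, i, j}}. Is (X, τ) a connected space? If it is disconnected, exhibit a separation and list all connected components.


(X, τ) is connected.

Find clopen sets (U ∈ τ with X ∖ U ∈ τ):
  U = ∅, X ∖ U = {g, h, i, j} — both open, so U is clopen.
  U = {g, h, i, j}, X ∖ U = ∅ — both open, so U is clopen.
Only trivial clopens (∅ and X) exist, so (X, τ) is connected.
Compute connected components by grouping points that agree on all clopens:
  component: {g, h, i, j}


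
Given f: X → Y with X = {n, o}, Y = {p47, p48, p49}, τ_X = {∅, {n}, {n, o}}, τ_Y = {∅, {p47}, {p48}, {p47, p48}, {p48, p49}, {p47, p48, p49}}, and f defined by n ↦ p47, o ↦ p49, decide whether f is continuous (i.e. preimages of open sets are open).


f is NOT continuous.

Compute f^{-1}(U) for each U ∈ τ_Y:
  U = ∅: f^{-1}(U) = ∅ ∈ τ_X ✓.
  U = {p47}: f^{-1}(U) = {n} ∈ τ_X ✓.
  U = {p48}: f^{-1}(U) = ∅ ∈ τ_X ✓.
  U = {p47, p48}: f^{-1}(U) = {n} ∈ τ_X ✓.
  U = {p48, p49}: f^{-1}(U) = {o} ∉ τ_X ✗.
  U = {p47, p48, p49}: f^{-1}(U) = {n, o} ∈ τ_X ✓.
Found U = {p48, p49} with f^{-1}(U) = {o} not in τ_X. Therefore f is NOT continuous.


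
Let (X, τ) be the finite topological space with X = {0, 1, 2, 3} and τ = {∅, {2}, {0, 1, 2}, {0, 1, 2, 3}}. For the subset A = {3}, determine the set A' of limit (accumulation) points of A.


A' = ∅

For each x ∈ X, list the open sets U ∈ τ with x ∈ U, then check whether U ∩ (A ∖ {x}) ≠ ∅ for every such U.
  x = 0: open {0, 1, 2} ∋ x has {0, 1, 2} ∩ (A ∖ {0}) = ∅, so x is NOT a limit point.
  x = 1: open {0, 1, 2} ∋ x has {0, 1, 2} ∩ (A ∖ {1}) = ∅, so x is NOT a limit point.
  x = 2: open {2} ∋ x has {2} ∩ (A ∖ {2}) = ∅, so x is NOT a limit point.
  x = 3: open {0, 1, 2, 3} ∋ x has {0, 1, 2, 3} ∩ (A ∖ {3}) = ∅, so x is NOT a limit point.
Collecting: A' = ∅.


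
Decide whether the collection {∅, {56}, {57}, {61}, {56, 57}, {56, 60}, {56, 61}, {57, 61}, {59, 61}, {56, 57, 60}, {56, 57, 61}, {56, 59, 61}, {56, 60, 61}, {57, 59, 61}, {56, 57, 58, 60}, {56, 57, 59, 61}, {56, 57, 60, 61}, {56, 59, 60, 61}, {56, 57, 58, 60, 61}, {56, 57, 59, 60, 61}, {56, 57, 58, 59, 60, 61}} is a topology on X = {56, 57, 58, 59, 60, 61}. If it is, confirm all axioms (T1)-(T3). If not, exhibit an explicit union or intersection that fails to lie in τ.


τ IS a topology on X.

Axiom (T1): ∅ ∈ τ? Yes; X ∈ τ? Yes.
Axiom (T2/T3): check pairwise unions and intersections of members of τ.
All pairwise intersections and unions checked — each lies in τ. Therefore τ satisfies (T1), (T2), (T3): it IS a topology on X.


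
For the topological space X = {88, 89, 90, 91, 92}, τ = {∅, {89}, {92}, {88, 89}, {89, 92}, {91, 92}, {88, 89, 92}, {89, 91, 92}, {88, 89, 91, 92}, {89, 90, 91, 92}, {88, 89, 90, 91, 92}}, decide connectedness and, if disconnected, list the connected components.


(X, τ) is connected.

Find clopen sets (U ∈ τ with X ∖ U ∈ τ):
  U = ∅, X ∖ U = {88, 89, 90, 91, 92} — both open, so U is clopen.
  U = {88, 89, 90, 91, 92}, X ∖ U = ∅ — both open, so U is clopen.
Only trivial clopens (∅ and X) exist, so (X, τ) is connected.
Compute connected components by grouping points that agree on all clopens:
  component: {88, 89, 90, 91, 92}


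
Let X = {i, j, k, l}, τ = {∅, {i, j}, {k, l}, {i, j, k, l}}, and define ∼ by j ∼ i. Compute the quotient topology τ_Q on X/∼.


X/∼ = {[i=j], [k], [l]}; |τ_Q| = 4.

Equivalence classes: [i=j], [k], [l].
Quotient map π: X → X/∼ sends i ↦ [i=j], j ↦ [i=j], k ↦ [k], l ↦ [l].
For each subset V ⊆ X/∼, compute π^{-1}(V) ⊆ X and check whether π^{-1}(V) ∈ τ. V is open in τ_Q iff π^{-1}(V) ∈ τ.
  V = {}: π^{-1}(V) = ∅ ∈ τ ✓.
  V = {[i=j]}: π^{-1}(V) = {i, j} ∈ τ ✓.
  V = {[k]}: π^{-1}(V) = {k} ∉ τ ✗.
  V = {[i=j], [k]}: π^{-1}(V) = {i, j, k} ∉ τ ✗.
  V = {[l]}: π^{-1}(V) = {l} ∉ τ ✗.
  V = {[i=j], [l]}: π^{-1}(V) = {i, j, l} ∉ τ ✗.
  V = {[k], [l]}: π^{-1}(V) = {k, l} ∈ τ ✓.
  V = {[i=j], [k], [l]}: π^{-1}(V) = {i, j, k, l} ∈ τ ✓.
Open sets in the quotient: τ_Q = {{}, {[i=j]}, {[k], [l]}, {[i=j], [k], [l]}} (4 elements).


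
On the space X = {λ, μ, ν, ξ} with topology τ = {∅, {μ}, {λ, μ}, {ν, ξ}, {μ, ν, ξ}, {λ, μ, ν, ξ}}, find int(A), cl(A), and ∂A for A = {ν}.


int(A) = ∅, cl(A) = {ν, ξ}, ∂A = {ν, ξ}.

Closed sets in (X, τ) are complements of opens:
  closed(X, τ) = {∅, {λ}, {λ, μ}, {ν, ξ}, {λ, ν, ξ}, {λ, μ, ν, ξ}}.
int(A) = ⋃ {U ∈ τ : U ⊆ A}. Opens contained in A: ∅.
Taking the union of these: int(A) = ∅.
cl(A) = ⋂ {C closed : A ⊆ C}. Closed sets containing A: {ν, ξ}, {λ, ν, ξ}, {λ, μ, ν, ξ}.
Intersecting these: cl(A) = {ν, ξ}.
∂A = cl(A) ∖ int(A) = {ν, ξ} ∖ ∅ = {ν, ξ}.


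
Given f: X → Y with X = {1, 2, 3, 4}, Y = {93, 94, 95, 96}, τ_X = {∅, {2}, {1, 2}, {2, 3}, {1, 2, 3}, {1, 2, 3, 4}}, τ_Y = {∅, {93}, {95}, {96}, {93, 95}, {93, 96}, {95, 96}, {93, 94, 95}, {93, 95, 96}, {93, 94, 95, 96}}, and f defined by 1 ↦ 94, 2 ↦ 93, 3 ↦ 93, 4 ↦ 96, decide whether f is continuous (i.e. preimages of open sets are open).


f is NOT continuous.

Compute f^{-1}(U) for each U ∈ τ_Y:
  U = ∅: f^{-1}(U) = ∅ ∈ τ_X ✓.
  U = {93}: f^{-1}(U) = {2, 3} ∈ τ_X ✓.
  U = {95}: f^{-1}(U) = ∅ ∈ τ_X ✓.
  U = {96}: f^{-1}(U) = {4} ∉ τ_X ✗.
  U = {93, 95}: f^{-1}(U) = {2, 3} ∈ τ_X ✓.
  U = {93, 96}: f^{-1}(U) = {2, 3, 4} ∉ τ_X ✗.
  U = {95, 96}: f^{-1}(U) = {4} ∉ τ_X ✗.
  U = {93, 94, 95}: f^{-1}(U) = {1, 2, 3} ∈ τ_X ✓.
  U = {93, 95, 96}: f^{-1}(U) = {2, 3, 4} ∉ τ_X ✗.
  U = {93, 94, 95, 96}: f^{-1}(U) = {1, 2, 3, 4} ∈ τ_X ✓.
Found U = {96} with f^{-1}(U) = {4} not in τ_X. Therefore f is NOT continuous.


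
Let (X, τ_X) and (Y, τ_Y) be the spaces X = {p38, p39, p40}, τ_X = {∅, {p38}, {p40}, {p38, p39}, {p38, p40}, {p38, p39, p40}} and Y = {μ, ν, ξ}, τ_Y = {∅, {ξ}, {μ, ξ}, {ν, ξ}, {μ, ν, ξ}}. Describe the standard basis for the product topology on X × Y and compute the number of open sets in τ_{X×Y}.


Basis B = {∅ × ∅, {p38} × {ξ}, {p40} × {ξ}, {p38} × {μ, ξ}, {p38} × {ν, ξ}, {p38, p39} × {ξ}, {p38, p40} × {ξ}, {p40} × {μ, ξ}, {p40} × {ν, ξ}, {p38} × {μ, ν, ξ}, {p38, p39, p40} × {ξ}, {p40} × {μ, ν, ξ}, {p38, p39} × {μ, ξ}, {p38, p40} × {μ, ξ}, {p38, p39} × {ν, ξ}, {p38, p40} × {ν, ξ}, {p38, p39} × {μ, ν, ξ}, {p38, p40} × {μ, ν, ξ}, {p38, p39, p40} × {μ, ξ}, {p38, p39, p40} × {ν, ξ}, {p38, p39, p40} × {μ, ν, ξ}}; |τ_{X×Y}| = 70.

Enumerate products U × V with U ∈ τ_X, V ∈ τ_Y (deduplicated):
  ∅ × ∅ = {} (∅)
  {p38} × {ξ} = {(p38,ξ)}
  {p40} × {ξ} = {(p40,ξ)}
  {p38} × {μ, ξ} = {(p38,μ), (p38,ξ)}
  {p38} × {ν, ξ} = {(p38,ν), (p38,ξ)}
  {p38, p39} × {ξ} = {(p38,ξ), (p39,ξ)}
  {p38, p40} × {ξ} = {(p38,ξ), (p40,ξ)}
  {p40} × {μ, ξ} = {(p40,μ), (p40,ξ)}
  {p40} × {ν, ξ} = {(p40,ν), (p40,ξ)}
  {p38} × {μ, ν, ξ} = {(p38,μ), (p38,ν), (p38,ξ)}
  {p38, p39, p40} × {ξ} = {(p38,ξ), (p39,ξ), (p40,ξ)}
  {p40} × {μ, ν, ξ} = {(p40,μ), (p40,ν), (p40,ξ)}
  {p38, p39} × {μ, ξ} = {(p38,μ), (p38,ξ), (p39,μ), (p39,ξ)}
  {p38, p40} × {μ, ξ} = {(p38,μ), (p38,ξ), (p40,μ), (p40,ξ)}
  {p38, p39} × {ν, ξ} = {(p38,ν), (p38,ξ), (p39,ν), (p39,ξ)}
  {p38, p40} × {ν, ξ} = {(p38,ν), (p38,ξ), (p40,ν), (p40,ξ)}
  {p38, p39} × {μ, ν, ξ} = {(p38,μ), (p38,ν), (p38,ξ), (p39,μ), (p39,ν), (p39,ξ)}
  {p38, p40} × {μ, ν, ξ} = {(p38,μ), (p38,ν), (p38,ξ), (p40,μ), (p40,ν), (p40,ξ)}
  {p38, p39, p40} × {μ, ξ} = {(p38,μ), (p38,ξ), (p39,μ), (p39,ξ), (p40,μ), (p40,ξ)}
  {p38, p39, p40} × {ν, ξ} = {(p38,ν), (p38,ξ), (p39,ν), (p39,ξ), (p40,ν), (p40,ξ)}
  {p38, p39, p40} × {μ, ν, ξ} = {(p38,μ), (p38,ν), (p38,ξ), (p39,μ), (p39,ν), (p39,ξ), (p40,μ), (p40,ν), (p40,ξ)}
These 21 distinct sets form the basis B.
Close under arbitrary unions to get τ_{X×Y}; counting gives |τ_{X×Y}| = 70.


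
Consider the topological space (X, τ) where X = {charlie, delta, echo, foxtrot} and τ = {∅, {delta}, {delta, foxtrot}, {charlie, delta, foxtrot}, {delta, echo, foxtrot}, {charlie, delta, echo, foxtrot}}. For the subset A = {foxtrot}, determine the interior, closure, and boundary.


int(A) = ∅, cl(A) = {charlie, echo, foxtrot}, ∂A = {charlie, echo, foxtrot}.

Closed sets in (X, τ) are complements of opens:
  closed(X, τ) = {∅, {charlie}, {echo}, {charlie, echo}, {charlie, echo, foxtrot}, {charlie, delta, echo, foxtrot}}.
int(A) = ⋃ {U ∈ τ : U ⊆ A}. Opens contained in A: ∅.
Taking the union of these: int(A) = ∅.
cl(A) = ⋂ {C closed : A ⊆ C}. Closed sets containing A: {charlie, echo, foxtrot}, {charlie, delta, echo, foxtrot}.
Intersecting these: cl(A) = {charlie, echo, foxtrot}.
∂A = cl(A) ∖ int(A) = {charlie, echo, foxtrot} ∖ ∅ = {charlie, echo, foxtrot}.


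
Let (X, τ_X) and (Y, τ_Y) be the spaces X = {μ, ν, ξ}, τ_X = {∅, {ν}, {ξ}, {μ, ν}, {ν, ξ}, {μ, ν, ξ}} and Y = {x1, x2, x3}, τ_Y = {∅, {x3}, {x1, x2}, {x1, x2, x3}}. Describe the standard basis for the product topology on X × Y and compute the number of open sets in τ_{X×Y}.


Basis B = {∅ × ∅, {ν} × {x3}, {ξ} × {x3}, {μ, ν} × {x3}, {ν} × {x1, x2}, {ν, ξ} × {x3}, {ξ} × {x1, x2}, {μ, ν, ξ} × {x3}, {ν} × {x1, x2, x3}, {ξ} × {x1, x2, x3}, {μ, ν} × {x1, x2}, {ν, ξ} × {x1, x2}, {μ, ν} × {x1, x2, x3}, {μ, ν, ξ} × {x1, x2}, {ν, ξ} × {x1, x2, x3}, {μ, ν, ξ} × {x1, x2, x3}}; |τ_{X×Y}| = 36.

Enumerate products U × V with U ∈ τ_X, V ∈ τ_Y (deduplicated):
  ∅ × ∅ = {} (∅)
  {ν} × {x3} = {(ν,x3)}
  {ξ} × {x3} = {(ξ,x3)}
  {μ, ν} × {x3} = {(μ,x3), (ν,x3)}
  {ν} × {x1, x2} = {(ν,x1), (ν,x2)}
  {ν, ξ} × {x3} = {(ν,x3), (ξ,x3)}
  {ξ} × {x1, x2} = {(ξ,x1), (ξ,x2)}
  {μ, ν, ξ} × {x3} = {(μ,x3), (ν,x3), (ξ,x3)}
  {ν} × {x1, x2, x3} = {(ν,x1), (ν,x2), (ν,x3)}
  {ξ} × {x1, x2, x3} = {(ξ,x1), (ξ,x2), (ξ,x3)}
  {μ, ν} × {x1, x2} = {(μ,x1), (μ,x2), (ν,x1), (ν,x2)}
  {ν, ξ} × {x1, x2} = {(ν,x1), (ν,x2), (ξ,x1), (ξ,x2)}
  {μ, ν} × {x1, x2, x3} = {(μ,x1), (μ,x2), (μ,x3), (ν,x1), (ν,x2), (ν,x3)}
  {μ, ν, ξ} × {x1, x2} = {(μ,x1), (μ,x2), (ν,x1), (ν,x2), (ξ,x1), (ξ,x2)}
  {ν, ξ} × {x1, x2, x3} = {(ν,x1), (ν,x2), (ν,x3), (ξ,x1), (ξ,x2), (ξ,x3)}
  {μ, ν, ξ} × {x1, x2, x3} = {(μ,x1), (μ,x2), (μ,x3), (ν,x1), (ν,x2), (ν,x3), (ξ,x1), (ξ,x2), (ξ,x3)}
These 16 distinct sets form the basis B.
Close under arbitrary unions to get τ_{X×Y}; counting gives |τ_{X×Y}| = 36.


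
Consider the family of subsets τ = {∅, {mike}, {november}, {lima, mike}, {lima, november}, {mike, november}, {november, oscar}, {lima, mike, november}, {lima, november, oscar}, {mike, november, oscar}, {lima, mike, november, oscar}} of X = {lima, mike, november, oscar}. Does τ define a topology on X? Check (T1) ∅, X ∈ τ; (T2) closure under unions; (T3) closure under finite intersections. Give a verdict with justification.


τ is NOT a topology on X.

Axiom (T1): ∅ ∈ τ? Yes; X ∈ τ? Yes.
Axiom (T2/T3): check pairwise unions and intersections of members of τ.
Counterexample for (T3): {lima, mike} ∩ {lima, november} = {lima} ∉ τ. Therefore τ is NOT a topology.


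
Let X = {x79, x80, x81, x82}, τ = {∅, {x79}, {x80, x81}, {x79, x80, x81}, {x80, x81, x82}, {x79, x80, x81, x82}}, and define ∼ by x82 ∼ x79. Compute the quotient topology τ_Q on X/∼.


X/∼ = {[x79=x82], [x80], [x81]}; |τ_Q| = 3.

Equivalence classes: [x79=x82], [x80], [x81].
Quotient map π: X → X/∼ sends x79 ↦ [x79=x82], x80 ↦ [x80], x81 ↦ [x81], x82 ↦ [x79=x82].
For each subset V ⊆ X/∼, compute π^{-1}(V) ⊆ X and check whether π^{-1}(V) ∈ τ. V is open in τ_Q iff π^{-1}(V) ∈ τ.
  V = {}: π^{-1}(V) = ∅ ∈ τ ✓.
  V = {[x79=x82]}: π^{-1}(V) = {x79, x82} ∉ τ ✗.
  V = {[x80]}: π^{-1}(V) = {x80} ∉ τ ✗.
  V = {[x79=x82], [x80]}: π^{-1}(V) = {x79, x80, x82} ∉ τ ✗.
  V = {[x81]}: π^{-1}(V) = {x81} ∉ τ ✗.
  V = {[x79=x82], [x81]}: π^{-1}(V) = {x79, x81, x82} ∉ τ ✗.
  V = {[x80], [x81]}: π^{-1}(V) = {x80, x81} ∈ τ ✓.
  V = {[x79=x82], [x80], [x81]}: π^{-1}(V) = {x79, x80, x81, x82} ∈ τ ✓.
Open sets in the quotient: τ_Q = {{}, {[x80], [x81]}, {[x79=x82], [x80], [x81]}} (3 elements).
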